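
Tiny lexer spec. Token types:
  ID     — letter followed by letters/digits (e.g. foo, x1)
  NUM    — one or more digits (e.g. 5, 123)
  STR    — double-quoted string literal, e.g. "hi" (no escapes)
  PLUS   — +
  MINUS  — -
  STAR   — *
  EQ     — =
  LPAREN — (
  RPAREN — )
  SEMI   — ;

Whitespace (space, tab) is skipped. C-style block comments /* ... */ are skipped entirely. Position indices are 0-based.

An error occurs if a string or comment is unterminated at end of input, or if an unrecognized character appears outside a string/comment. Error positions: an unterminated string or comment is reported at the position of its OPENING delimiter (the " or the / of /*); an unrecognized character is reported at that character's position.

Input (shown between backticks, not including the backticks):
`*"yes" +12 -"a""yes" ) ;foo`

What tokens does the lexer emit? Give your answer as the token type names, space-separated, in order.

pos=0: emit STAR '*'
pos=1: enter STRING mode
pos=1: emit STR "yes" (now at pos=6)
pos=7: emit PLUS '+'
pos=8: emit NUM '12' (now at pos=10)
pos=11: emit MINUS '-'
pos=12: enter STRING mode
pos=12: emit STR "a" (now at pos=15)
pos=15: enter STRING mode
pos=15: emit STR "yes" (now at pos=20)
pos=21: emit RPAREN ')'
pos=23: emit SEMI ';'
pos=24: emit ID 'foo' (now at pos=27)
DONE. 10 tokens: [STAR, STR, PLUS, NUM, MINUS, STR, STR, RPAREN, SEMI, ID]

Answer: STAR STR PLUS NUM MINUS STR STR RPAREN SEMI ID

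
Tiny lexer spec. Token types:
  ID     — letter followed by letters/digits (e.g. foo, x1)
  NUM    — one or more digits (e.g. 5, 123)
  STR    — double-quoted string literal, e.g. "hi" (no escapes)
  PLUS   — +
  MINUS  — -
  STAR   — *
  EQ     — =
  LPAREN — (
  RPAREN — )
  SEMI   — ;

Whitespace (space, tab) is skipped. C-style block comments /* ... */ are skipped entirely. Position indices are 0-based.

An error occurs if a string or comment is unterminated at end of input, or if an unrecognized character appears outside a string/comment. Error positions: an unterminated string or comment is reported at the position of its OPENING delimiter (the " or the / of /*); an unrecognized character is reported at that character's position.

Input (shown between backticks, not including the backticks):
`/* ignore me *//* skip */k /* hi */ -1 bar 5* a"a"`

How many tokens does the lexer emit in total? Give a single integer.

Answer: 8

Derivation:
pos=0: enter COMMENT mode (saw '/*')
exit COMMENT mode (now at pos=15)
pos=15: enter COMMENT mode (saw '/*')
exit COMMENT mode (now at pos=25)
pos=25: emit ID 'k' (now at pos=26)
pos=27: enter COMMENT mode (saw '/*')
exit COMMENT mode (now at pos=35)
pos=36: emit MINUS '-'
pos=37: emit NUM '1' (now at pos=38)
pos=39: emit ID 'bar' (now at pos=42)
pos=43: emit NUM '5' (now at pos=44)
pos=44: emit STAR '*'
pos=46: emit ID 'a' (now at pos=47)
pos=47: enter STRING mode
pos=47: emit STR "a" (now at pos=50)
DONE. 8 tokens: [ID, MINUS, NUM, ID, NUM, STAR, ID, STR]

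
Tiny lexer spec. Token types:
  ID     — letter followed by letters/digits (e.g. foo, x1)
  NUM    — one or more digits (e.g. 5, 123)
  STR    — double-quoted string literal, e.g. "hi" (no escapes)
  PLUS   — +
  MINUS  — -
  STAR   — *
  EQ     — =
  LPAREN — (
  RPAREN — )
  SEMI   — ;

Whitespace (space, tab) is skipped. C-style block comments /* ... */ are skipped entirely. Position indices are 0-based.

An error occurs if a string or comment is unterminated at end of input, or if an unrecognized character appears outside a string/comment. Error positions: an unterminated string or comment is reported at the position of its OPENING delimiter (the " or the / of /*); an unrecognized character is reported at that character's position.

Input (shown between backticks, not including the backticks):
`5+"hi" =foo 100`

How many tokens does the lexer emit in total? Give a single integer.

pos=0: emit NUM '5' (now at pos=1)
pos=1: emit PLUS '+'
pos=2: enter STRING mode
pos=2: emit STR "hi" (now at pos=6)
pos=7: emit EQ '='
pos=8: emit ID 'foo' (now at pos=11)
pos=12: emit NUM '100' (now at pos=15)
DONE. 6 tokens: [NUM, PLUS, STR, EQ, ID, NUM]

Answer: 6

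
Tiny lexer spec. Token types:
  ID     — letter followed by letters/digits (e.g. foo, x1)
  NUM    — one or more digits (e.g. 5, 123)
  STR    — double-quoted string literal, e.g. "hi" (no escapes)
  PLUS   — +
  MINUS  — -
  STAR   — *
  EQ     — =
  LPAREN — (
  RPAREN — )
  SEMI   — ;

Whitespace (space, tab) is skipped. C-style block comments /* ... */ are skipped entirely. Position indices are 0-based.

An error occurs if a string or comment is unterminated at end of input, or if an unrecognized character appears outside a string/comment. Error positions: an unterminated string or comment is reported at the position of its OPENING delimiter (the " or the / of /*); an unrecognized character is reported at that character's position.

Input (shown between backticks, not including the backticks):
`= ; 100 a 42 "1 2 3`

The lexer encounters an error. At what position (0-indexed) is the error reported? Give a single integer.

pos=0: emit EQ '='
pos=2: emit SEMI ';'
pos=4: emit NUM '100' (now at pos=7)
pos=8: emit ID 'a' (now at pos=9)
pos=10: emit NUM '42' (now at pos=12)
pos=13: enter STRING mode
pos=13: ERROR — unterminated string

Answer: 13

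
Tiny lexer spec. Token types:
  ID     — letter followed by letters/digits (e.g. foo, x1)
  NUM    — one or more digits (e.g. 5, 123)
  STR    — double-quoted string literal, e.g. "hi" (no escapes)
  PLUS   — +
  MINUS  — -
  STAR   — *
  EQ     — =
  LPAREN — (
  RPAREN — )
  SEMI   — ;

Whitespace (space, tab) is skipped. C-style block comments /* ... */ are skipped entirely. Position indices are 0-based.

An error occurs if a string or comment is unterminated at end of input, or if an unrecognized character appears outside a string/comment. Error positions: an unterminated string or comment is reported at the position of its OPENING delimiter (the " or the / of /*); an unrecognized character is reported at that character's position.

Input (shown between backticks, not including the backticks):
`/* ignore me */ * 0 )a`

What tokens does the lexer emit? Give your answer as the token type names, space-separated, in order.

pos=0: enter COMMENT mode (saw '/*')
exit COMMENT mode (now at pos=15)
pos=16: emit STAR '*'
pos=18: emit NUM '0' (now at pos=19)
pos=20: emit RPAREN ')'
pos=21: emit ID 'a' (now at pos=22)
DONE. 4 tokens: [STAR, NUM, RPAREN, ID]

Answer: STAR NUM RPAREN ID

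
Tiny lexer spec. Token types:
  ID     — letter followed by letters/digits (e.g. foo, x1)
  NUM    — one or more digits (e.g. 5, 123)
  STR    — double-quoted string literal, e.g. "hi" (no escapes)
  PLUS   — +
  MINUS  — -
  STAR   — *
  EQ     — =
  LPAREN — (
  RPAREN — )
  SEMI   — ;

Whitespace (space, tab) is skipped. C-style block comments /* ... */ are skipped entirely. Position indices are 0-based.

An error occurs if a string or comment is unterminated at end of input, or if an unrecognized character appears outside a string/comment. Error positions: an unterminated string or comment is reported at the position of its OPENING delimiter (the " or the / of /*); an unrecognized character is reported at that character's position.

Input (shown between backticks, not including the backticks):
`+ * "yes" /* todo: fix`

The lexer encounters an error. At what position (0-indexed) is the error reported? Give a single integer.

Answer: 10

Derivation:
pos=0: emit PLUS '+'
pos=2: emit STAR '*'
pos=4: enter STRING mode
pos=4: emit STR "yes" (now at pos=9)
pos=10: enter COMMENT mode (saw '/*')
pos=10: ERROR — unterminated comment (reached EOF)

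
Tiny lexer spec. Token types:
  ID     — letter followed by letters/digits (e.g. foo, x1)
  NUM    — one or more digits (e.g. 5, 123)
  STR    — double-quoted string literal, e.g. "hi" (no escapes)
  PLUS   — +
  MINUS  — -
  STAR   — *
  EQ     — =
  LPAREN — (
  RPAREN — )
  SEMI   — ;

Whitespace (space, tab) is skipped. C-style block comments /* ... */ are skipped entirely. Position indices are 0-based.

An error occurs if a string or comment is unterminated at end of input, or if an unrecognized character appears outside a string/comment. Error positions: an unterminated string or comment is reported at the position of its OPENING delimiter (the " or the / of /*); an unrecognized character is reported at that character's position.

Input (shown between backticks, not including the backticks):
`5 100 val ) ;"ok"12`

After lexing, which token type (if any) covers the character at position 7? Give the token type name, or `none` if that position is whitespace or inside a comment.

pos=0: emit NUM '5' (now at pos=1)
pos=2: emit NUM '100' (now at pos=5)
pos=6: emit ID 'val' (now at pos=9)
pos=10: emit RPAREN ')'
pos=12: emit SEMI ';'
pos=13: enter STRING mode
pos=13: emit STR "ok" (now at pos=17)
pos=17: emit NUM '12' (now at pos=19)
DONE. 7 tokens: [NUM, NUM, ID, RPAREN, SEMI, STR, NUM]
Position 7: char is 'a' -> ID

Answer: ID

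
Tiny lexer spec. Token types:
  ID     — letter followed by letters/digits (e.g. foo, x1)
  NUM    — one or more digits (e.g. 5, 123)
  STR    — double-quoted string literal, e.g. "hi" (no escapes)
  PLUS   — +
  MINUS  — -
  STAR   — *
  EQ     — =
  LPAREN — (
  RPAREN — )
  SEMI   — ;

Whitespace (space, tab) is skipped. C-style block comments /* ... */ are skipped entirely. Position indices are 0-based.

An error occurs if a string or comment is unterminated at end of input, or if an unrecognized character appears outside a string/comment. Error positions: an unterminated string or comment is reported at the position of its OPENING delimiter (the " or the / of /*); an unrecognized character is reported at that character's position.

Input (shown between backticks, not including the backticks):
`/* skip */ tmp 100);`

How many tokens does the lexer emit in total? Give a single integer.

pos=0: enter COMMENT mode (saw '/*')
exit COMMENT mode (now at pos=10)
pos=11: emit ID 'tmp' (now at pos=14)
pos=15: emit NUM '100' (now at pos=18)
pos=18: emit RPAREN ')'
pos=19: emit SEMI ';'
DONE. 4 tokens: [ID, NUM, RPAREN, SEMI]

Answer: 4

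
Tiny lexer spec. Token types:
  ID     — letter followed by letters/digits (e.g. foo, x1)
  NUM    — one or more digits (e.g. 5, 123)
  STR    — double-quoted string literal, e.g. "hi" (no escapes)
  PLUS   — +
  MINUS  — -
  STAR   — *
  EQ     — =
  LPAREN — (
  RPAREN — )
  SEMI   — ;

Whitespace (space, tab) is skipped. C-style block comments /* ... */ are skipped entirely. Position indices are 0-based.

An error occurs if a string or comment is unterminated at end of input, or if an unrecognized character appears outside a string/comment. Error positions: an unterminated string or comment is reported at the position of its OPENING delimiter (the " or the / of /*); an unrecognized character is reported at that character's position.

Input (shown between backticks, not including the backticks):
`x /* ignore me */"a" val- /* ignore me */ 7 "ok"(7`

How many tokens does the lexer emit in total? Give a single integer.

Answer: 8

Derivation:
pos=0: emit ID 'x' (now at pos=1)
pos=2: enter COMMENT mode (saw '/*')
exit COMMENT mode (now at pos=17)
pos=17: enter STRING mode
pos=17: emit STR "a" (now at pos=20)
pos=21: emit ID 'val' (now at pos=24)
pos=24: emit MINUS '-'
pos=26: enter COMMENT mode (saw '/*')
exit COMMENT mode (now at pos=41)
pos=42: emit NUM '7' (now at pos=43)
pos=44: enter STRING mode
pos=44: emit STR "ok" (now at pos=48)
pos=48: emit LPAREN '('
pos=49: emit NUM '7' (now at pos=50)
DONE. 8 tokens: [ID, STR, ID, MINUS, NUM, STR, LPAREN, NUM]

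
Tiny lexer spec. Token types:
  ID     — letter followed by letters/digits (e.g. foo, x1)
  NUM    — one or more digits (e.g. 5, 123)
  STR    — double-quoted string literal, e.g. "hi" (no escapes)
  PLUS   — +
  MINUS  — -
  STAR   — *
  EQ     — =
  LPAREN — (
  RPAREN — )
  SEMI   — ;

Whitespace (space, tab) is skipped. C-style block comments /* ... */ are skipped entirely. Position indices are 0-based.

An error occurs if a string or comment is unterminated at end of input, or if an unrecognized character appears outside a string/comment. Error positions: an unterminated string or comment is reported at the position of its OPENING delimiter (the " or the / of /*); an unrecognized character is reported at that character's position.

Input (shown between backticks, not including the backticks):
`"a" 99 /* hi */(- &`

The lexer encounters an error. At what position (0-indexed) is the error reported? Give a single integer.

Answer: 18

Derivation:
pos=0: enter STRING mode
pos=0: emit STR "a" (now at pos=3)
pos=4: emit NUM '99' (now at pos=6)
pos=7: enter COMMENT mode (saw '/*')
exit COMMENT mode (now at pos=15)
pos=15: emit LPAREN '('
pos=16: emit MINUS '-'
pos=18: ERROR — unrecognized char '&'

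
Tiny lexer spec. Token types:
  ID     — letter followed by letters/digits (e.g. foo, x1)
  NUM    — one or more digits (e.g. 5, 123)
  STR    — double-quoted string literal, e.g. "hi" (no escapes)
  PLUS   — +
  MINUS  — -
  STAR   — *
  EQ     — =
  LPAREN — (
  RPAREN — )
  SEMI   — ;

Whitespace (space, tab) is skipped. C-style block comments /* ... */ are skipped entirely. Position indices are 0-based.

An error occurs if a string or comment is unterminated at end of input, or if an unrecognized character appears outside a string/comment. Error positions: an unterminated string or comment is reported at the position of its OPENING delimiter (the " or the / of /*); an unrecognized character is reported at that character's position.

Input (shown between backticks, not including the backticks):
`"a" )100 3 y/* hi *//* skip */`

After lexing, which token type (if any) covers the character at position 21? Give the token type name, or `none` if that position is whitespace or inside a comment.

Answer: none

Derivation:
pos=0: enter STRING mode
pos=0: emit STR "a" (now at pos=3)
pos=4: emit RPAREN ')'
pos=5: emit NUM '100' (now at pos=8)
pos=9: emit NUM '3' (now at pos=10)
pos=11: emit ID 'y' (now at pos=12)
pos=12: enter COMMENT mode (saw '/*')
exit COMMENT mode (now at pos=20)
pos=20: enter COMMENT mode (saw '/*')
exit COMMENT mode (now at pos=30)
DONE. 5 tokens: [STR, RPAREN, NUM, NUM, ID]
Position 21: char is '*' -> none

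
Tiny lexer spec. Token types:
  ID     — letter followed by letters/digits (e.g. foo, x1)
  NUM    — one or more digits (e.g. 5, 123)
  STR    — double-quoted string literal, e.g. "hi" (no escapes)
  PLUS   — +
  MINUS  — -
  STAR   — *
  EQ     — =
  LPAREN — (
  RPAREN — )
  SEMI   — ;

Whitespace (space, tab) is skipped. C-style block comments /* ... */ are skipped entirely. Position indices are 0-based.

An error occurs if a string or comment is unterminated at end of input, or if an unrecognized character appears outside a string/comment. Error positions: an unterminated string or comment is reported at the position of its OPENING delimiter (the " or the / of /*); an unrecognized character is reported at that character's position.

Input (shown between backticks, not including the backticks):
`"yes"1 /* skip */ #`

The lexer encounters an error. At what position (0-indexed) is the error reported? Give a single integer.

pos=0: enter STRING mode
pos=0: emit STR "yes" (now at pos=5)
pos=5: emit NUM '1' (now at pos=6)
pos=7: enter COMMENT mode (saw '/*')
exit COMMENT mode (now at pos=17)
pos=18: ERROR — unrecognized char '#'

Answer: 18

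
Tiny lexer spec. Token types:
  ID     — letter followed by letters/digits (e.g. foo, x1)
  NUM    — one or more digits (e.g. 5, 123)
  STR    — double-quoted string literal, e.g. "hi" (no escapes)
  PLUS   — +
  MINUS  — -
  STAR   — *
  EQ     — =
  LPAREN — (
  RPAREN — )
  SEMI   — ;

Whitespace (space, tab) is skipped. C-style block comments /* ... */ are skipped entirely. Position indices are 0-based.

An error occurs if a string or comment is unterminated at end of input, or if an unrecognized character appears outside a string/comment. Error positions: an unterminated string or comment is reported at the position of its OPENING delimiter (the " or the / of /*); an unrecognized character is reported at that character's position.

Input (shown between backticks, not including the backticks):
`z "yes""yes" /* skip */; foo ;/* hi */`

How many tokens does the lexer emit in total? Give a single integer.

Answer: 6

Derivation:
pos=0: emit ID 'z' (now at pos=1)
pos=2: enter STRING mode
pos=2: emit STR "yes" (now at pos=7)
pos=7: enter STRING mode
pos=7: emit STR "yes" (now at pos=12)
pos=13: enter COMMENT mode (saw '/*')
exit COMMENT mode (now at pos=23)
pos=23: emit SEMI ';'
pos=25: emit ID 'foo' (now at pos=28)
pos=29: emit SEMI ';'
pos=30: enter COMMENT mode (saw '/*')
exit COMMENT mode (now at pos=38)
DONE. 6 tokens: [ID, STR, STR, SEMI, ID, SEMI]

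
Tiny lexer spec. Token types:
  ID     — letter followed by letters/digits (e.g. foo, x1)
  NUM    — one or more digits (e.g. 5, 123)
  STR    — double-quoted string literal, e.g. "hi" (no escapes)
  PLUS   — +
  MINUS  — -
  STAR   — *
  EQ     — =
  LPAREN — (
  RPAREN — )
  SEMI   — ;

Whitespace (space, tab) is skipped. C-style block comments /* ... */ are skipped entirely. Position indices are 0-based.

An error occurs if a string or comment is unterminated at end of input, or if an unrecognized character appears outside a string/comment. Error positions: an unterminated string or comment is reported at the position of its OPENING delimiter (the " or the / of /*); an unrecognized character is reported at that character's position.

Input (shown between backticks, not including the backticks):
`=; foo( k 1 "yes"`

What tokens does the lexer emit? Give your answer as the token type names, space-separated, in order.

Answer: EQ SEMI ID LPAREN ID NUM STR

Derivation:
pos=0: emit EQ '='
pos=1: emit SEMI ';'
pos=3: emit ID 'foo' (now at pos=6)
pos=6: emit LPAREN '('
pos=8: emit ID 'k' (now at pos=9)
pos=10: emit NUM '1' (now at pos=11)
pos=12: enter STRING mode
pos=12: emit STR "yes" (now at pos=17)
DONE. 7 tokens: [EQ, SEMI, ID, LPAREN, ID, NUM, STR]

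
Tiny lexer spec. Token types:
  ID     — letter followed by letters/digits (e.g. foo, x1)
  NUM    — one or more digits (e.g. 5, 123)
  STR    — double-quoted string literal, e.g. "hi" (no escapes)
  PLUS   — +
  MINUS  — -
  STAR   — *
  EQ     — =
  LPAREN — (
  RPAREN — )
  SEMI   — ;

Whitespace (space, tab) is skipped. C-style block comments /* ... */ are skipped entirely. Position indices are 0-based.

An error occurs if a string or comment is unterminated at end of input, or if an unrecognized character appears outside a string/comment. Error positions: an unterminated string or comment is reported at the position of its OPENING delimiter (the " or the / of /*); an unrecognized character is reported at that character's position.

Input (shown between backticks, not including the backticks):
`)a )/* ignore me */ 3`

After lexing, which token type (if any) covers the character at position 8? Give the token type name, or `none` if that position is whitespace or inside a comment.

pos=0: emit RPAREN ')'
pos=1: emit ID 'a' (now at pos=2)
pos=3: emit RPAREN ')'
pos=4: enter COMMENT mode (saw '/*')
exit COMMENT mode (now at pos=19)
pos=20: emit NUM '3' (now at pos=21)
DONE. 4 tokens: [RPAREN, ID, RPAREN, NUM]
Position 8: char is 'g' -> none

Answer: none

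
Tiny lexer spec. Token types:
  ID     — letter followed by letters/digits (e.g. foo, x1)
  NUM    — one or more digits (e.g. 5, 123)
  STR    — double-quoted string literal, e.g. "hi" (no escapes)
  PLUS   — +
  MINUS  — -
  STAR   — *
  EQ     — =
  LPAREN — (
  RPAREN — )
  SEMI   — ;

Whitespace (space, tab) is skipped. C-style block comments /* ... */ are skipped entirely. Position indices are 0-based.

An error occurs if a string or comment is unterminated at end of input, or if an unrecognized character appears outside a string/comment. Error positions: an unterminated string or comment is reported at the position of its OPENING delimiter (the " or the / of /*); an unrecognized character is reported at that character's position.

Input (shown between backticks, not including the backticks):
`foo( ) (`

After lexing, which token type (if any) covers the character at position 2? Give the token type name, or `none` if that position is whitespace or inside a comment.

pos=0: emit ID 'foo' (now at pos=3)
pos=3: emit LPAREN '('
pos=5: emit RPAREN ')'
pos=7: emit LPAREN '('
DONE. 4 tokens: [ID, LPAREN, RPAREN, LPAREN]
Position 2: char is 'o' -> ID

Answer: ID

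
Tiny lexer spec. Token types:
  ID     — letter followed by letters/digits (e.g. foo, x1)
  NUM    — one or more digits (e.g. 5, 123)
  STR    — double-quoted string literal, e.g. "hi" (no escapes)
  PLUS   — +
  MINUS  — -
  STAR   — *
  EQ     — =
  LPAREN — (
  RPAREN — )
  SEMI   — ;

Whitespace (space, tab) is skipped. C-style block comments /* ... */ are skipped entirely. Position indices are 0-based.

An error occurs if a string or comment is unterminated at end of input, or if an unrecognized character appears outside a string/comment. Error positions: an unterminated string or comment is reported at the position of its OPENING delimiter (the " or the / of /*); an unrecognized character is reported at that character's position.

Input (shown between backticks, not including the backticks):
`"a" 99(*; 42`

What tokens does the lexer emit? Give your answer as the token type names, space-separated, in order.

pos=0: enter STRING mode
pos=0: emit STR "a" (now at pos=3)
pos=4: emit NUM '99' (now at pos=6)
pos=6: emit LPAREN '('
pos=7: emit STAR '*'
pos=8: emit SEMI ';'
pos=10: emit NUM '42' (now at pos=12)
DONE. 6 tokens: [STR, NUM, LPAREN, STAR, SEMI, NUM]

Answer: STR NUM LPAREN STAR SEMI NUM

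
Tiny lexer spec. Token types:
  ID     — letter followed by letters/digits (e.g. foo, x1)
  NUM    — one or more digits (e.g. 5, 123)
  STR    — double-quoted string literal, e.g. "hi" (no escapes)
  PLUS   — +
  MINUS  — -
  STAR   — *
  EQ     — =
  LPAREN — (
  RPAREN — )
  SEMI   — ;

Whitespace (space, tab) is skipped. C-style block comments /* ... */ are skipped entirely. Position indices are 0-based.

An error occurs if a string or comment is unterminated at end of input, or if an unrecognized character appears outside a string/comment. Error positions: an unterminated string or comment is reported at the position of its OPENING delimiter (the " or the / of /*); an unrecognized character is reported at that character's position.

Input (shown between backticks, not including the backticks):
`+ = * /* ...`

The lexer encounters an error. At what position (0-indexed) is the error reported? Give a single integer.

Answer: 6

Derivation:
pos=0: emit PLUS '+'
pos=2: emit EQ '='
pos=4: emit STAR '*'
pos=6: enter COMMENT mode (saw '/*')
pos=6: ERROR — unterminated comment (reached EOF)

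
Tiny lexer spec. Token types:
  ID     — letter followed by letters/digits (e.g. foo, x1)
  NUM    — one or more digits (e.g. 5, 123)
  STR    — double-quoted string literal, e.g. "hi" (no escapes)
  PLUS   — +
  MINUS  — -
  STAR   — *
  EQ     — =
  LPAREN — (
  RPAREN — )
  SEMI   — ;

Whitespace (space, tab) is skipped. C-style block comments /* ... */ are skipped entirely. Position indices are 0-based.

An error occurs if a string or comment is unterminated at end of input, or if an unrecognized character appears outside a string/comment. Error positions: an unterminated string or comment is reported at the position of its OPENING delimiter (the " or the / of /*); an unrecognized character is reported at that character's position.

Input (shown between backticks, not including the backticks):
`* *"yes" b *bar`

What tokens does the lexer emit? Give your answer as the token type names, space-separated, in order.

pos=0: emit STAR '*'
pos=2: emit STAR '*'
pos=3: enter STRING mode
pos=3: emit STR "yes" (now at pos=8)
pos=9: emit ID 'b' (now at pos=10)
pos=11: emit STAR '*'
pos=12: emit ID 'bar' (now at pos=15)
DONE. 6 tokens: [STAR, STAR, STR, ID, STAR, ID]

Answer: STAR STAR STR ID STAR ID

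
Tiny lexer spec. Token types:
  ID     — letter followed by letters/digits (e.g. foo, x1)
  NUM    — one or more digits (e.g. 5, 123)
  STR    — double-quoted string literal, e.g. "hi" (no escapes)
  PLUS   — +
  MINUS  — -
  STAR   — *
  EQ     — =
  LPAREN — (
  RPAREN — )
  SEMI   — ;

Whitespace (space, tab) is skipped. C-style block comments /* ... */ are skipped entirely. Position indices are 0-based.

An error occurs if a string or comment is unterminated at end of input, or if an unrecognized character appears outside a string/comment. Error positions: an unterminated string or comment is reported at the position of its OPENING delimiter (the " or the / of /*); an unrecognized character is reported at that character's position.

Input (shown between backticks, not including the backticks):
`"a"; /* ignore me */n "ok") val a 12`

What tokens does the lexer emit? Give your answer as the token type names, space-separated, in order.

Answer: STR SEMI ID STR RPAREN ID ID NUM

Derivation:
pos=0: enter STRING mode
pos=0: emit STR "a" (now at pos=3)
pos=3: emit SEMI ';'
pos=5: enter COMMENT mode (saw '/*')
exit COMMENT mode (now at pos=20)
pos=20: emit ID 'n' (now at pos=21)
pos=22: enter STRING mode
pos=22: emit STR "ok" (now at pos=26)
pos=26: emit RPAREN ')'
pos=28: emit ID 'val' (now at pos=31)
pos=32: emit ID 'a' (now at pos=33)
pos=34: emit NUM '12' (now at pos=36)
DONE. 8 tokens: [STR, SEMI, ID, STR, RPAREN, ID, ID, NUM]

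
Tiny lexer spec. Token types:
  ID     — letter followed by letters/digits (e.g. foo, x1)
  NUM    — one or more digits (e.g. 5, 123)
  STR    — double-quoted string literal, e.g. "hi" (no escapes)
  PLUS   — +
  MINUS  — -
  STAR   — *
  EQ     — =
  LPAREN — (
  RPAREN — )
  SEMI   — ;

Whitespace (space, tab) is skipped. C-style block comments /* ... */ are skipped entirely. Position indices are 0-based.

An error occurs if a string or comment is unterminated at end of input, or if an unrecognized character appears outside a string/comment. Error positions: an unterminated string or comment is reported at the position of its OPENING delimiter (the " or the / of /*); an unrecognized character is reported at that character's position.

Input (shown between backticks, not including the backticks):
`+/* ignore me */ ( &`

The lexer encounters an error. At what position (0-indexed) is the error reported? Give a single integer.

pos=0: emit PLUS '+'
pos=1: enter COMMENT mode (saw '/*')
exit COMMENT mode (now at pos=16)
pos=17: emit LPAREN '('
pos=19: ERROR — unrecognized char '&'

Answer: 19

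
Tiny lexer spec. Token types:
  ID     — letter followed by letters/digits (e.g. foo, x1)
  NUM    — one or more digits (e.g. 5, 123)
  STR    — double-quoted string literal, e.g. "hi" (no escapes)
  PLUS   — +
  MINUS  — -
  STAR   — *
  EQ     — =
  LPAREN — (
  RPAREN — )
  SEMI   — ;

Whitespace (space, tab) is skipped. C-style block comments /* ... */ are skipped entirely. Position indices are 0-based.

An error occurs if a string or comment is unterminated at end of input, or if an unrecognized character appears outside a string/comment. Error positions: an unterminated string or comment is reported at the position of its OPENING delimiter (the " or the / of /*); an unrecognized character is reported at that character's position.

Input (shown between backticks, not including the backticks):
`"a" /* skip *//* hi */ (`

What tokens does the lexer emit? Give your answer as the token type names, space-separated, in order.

Answer: STR LPAREN

Derivation:
pos=0: enter STRING mode
pos=0: emit STR "a" (now at pos=3)
pos=4: enter COMMENT mode (saw '/*')
exit COMMENT mode (now at pos=14)
pos=14: enter COMMENT mode (saw '/*')
exit COMMENT mode (now at pos=22)
pos=23: emit LPAREN '('
DONE. 2 tokens: [STR, LPAREN]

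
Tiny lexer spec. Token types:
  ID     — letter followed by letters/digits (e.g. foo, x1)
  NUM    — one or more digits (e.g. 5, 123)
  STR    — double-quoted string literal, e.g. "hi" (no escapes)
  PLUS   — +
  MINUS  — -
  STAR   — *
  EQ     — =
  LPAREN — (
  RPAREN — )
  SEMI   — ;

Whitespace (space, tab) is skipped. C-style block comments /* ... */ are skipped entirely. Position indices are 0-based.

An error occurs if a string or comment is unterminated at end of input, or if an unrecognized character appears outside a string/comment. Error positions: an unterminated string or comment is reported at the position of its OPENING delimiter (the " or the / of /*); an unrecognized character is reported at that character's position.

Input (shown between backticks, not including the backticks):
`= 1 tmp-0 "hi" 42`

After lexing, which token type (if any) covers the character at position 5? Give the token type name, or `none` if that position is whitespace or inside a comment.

Answer: ID

Derivation:
pos=0: emit EQ '='
pos=2: emit NUM '1' (now at pos=3)
pos=4: emit ID 'tmp' (now at pos=7)
pos=7: emit MINUS '-'
pos=8: emit NUM '0' (now at pos=9)
pos=10: enter STRING mode
pos=10: emit STR "hi" (now at pos=14)
pos=15: emit NUM '42' (now at pos=17)
DONE. 7 tokens: [EQ, NUM, ID, MINUS, NUM, STR, NUM]
Position 5: char is 'm' -> ID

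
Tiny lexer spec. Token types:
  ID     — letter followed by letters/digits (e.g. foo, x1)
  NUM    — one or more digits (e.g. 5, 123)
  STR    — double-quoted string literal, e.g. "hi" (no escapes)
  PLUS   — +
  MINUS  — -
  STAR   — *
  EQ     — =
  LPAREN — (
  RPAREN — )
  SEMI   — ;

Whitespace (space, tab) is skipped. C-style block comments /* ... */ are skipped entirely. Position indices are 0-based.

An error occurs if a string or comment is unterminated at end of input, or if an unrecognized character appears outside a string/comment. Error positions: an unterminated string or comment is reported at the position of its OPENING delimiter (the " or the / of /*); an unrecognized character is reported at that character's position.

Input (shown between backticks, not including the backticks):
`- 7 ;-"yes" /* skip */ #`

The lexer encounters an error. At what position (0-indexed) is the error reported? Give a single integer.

pos=0: emit MINUS '-'
pos=2: emit NUM '7' (now at pos=3)
pos=4: emit SEMI ';'
pos=5: emit MINUS '-'
pos=6: enter STRING mode
pos=6: emit STR "yes" (now at pos=11)
pos=12: enter COMMENT mode (saw '/*')
exit COMMENT mode (now at pos=22)
pos=23: ERROR — unrecognized char '#'

Answer: 23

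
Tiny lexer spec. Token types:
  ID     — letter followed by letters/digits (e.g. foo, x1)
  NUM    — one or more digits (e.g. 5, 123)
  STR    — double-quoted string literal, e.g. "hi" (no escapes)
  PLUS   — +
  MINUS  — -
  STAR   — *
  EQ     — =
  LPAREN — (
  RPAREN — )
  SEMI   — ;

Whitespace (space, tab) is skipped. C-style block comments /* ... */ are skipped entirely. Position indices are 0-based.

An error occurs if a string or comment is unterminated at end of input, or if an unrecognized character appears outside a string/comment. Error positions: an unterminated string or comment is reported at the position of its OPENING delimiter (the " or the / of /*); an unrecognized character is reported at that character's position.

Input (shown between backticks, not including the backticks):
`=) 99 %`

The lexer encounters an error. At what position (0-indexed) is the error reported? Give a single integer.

Answer: 6

Derivation:
pos=0: emit EQ '='
pos=1: emit RPAREN ')'
pos=3: emit NUM '99' (now at pos=5)
pos=6: ERROR — unrecognized char '%'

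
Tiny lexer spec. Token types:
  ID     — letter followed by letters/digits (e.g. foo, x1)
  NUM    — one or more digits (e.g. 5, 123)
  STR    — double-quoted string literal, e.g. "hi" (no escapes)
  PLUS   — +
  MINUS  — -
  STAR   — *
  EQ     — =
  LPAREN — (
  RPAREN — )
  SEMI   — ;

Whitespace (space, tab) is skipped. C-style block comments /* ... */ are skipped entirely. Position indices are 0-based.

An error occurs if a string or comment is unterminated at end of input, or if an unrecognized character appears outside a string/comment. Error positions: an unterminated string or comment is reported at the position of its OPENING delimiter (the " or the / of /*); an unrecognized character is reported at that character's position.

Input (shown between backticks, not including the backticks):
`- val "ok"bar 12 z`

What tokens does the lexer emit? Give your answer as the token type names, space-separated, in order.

pos=0: emit MINUS '-'
pos=2: emit ID 'val' (now at pos=5)
pos=6: enter STRING mode
pos=6: emit STR "ok" (now at pos=10)
pos=10: emit ID 'bar' (now at pos=13)
pos=14: emit NUM '12' (now at pos=16)
pos=17: emit ID 'z' (now at pos=18)
DONE. 6 tokens: [MINUS, ID, STR, ID, NUM, ID]

Answer: MINUS ID STR ID NUM ID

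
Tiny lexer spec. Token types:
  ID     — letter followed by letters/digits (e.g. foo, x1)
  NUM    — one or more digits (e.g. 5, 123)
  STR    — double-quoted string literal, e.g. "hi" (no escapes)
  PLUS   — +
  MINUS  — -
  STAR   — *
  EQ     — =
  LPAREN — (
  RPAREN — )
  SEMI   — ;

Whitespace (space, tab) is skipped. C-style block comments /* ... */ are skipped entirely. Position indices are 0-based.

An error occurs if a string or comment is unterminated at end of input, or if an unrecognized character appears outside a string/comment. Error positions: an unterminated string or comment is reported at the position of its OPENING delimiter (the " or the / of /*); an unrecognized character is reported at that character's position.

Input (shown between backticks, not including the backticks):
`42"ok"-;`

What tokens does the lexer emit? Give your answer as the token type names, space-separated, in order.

Answer: NUM STR MINUS SEMI

Derivation:
pos=0: emit NUM '42' (now at pos=2)
pos=2: enter STRING mode
pos=2: emit STR "ok" (now at pos=6)
pos=6: emit MINUS '-'
pos=7: emit SEMI ';'
DONE. 4 tokens: [NUM, STR, MINUS, SEMI]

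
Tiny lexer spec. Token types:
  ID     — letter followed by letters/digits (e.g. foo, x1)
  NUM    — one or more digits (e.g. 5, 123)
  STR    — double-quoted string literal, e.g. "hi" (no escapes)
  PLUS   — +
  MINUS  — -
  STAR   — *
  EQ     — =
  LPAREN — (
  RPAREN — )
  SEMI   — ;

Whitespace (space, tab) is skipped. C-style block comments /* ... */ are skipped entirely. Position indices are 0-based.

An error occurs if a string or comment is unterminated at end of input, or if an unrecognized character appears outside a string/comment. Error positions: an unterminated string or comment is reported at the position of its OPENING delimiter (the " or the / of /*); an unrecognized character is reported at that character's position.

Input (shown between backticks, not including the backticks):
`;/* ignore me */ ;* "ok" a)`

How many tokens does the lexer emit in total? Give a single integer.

pos=0: emit SEMI ';'
pos=1: enter COMMENT mode (saw '/*')
exit COMMENT mode (now at pos=16)
pos=17: emit SEMI ';'
pos=18: emit STAR '*'
pos=20: enter STRING mode
pos=20: emit STR "ok" (now at pos=24)
pos=25: emit ID 'a' (now at pos=26)
pos=26: emit RPAREN ')'
DONE. 6 tokens: [SEMI, SEMI, STAR, STR, ID, RPAREN]

Answer: 6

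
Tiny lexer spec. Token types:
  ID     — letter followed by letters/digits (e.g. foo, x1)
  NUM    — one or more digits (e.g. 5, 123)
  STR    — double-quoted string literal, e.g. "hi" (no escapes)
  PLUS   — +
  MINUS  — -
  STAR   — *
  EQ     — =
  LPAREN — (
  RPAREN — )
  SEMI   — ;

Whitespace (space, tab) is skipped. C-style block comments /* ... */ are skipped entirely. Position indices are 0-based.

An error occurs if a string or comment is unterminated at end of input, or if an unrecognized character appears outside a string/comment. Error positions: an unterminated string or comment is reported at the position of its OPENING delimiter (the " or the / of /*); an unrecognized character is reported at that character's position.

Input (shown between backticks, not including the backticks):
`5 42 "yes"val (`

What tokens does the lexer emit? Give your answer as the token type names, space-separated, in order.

Answer: NUM NUM STR ID LPAREN

Derivation:
pos=0: emit NUM '5' (now at pos=1)
pos=2: emit NUM '42' (now at pos=4)
pos=5: enter STRING mode
pos=5: emit STR "yes" (now at pos=10)
pos=10: emit ID 'val' (now at pos=13)
pos=14: emit LPAREN '('
DONE. 5 tokens: [NUM, NUM, STR, ID, LPAREN]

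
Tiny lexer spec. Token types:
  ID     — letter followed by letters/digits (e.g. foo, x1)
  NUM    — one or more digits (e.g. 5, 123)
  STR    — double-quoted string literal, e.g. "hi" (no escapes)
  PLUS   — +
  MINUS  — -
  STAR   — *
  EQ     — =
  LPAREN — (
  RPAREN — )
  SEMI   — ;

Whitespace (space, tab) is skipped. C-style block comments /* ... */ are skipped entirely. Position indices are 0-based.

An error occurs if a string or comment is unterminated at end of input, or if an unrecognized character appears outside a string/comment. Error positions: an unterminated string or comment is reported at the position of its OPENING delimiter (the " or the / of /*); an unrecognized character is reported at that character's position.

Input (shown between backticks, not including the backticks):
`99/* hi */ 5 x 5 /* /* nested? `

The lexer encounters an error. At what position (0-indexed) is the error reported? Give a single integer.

Answer: 17

Derivation:
pos=0: emit NUM '99' (now at pos=2)
pos=2: enter COMMENT mode (saw '/*')
exit COMMENT mode (now at pos=10)
pos=11: emit NUM '5' (now at pos=12)
pos=13: emit ID 'x' (now at pos=14)
pos=15: emit NUM '5' (now at pos=16)
pos=17: enter COMMENT mode (saw '/*')
pos=17: ERROR — unterminated comment (reached EOF)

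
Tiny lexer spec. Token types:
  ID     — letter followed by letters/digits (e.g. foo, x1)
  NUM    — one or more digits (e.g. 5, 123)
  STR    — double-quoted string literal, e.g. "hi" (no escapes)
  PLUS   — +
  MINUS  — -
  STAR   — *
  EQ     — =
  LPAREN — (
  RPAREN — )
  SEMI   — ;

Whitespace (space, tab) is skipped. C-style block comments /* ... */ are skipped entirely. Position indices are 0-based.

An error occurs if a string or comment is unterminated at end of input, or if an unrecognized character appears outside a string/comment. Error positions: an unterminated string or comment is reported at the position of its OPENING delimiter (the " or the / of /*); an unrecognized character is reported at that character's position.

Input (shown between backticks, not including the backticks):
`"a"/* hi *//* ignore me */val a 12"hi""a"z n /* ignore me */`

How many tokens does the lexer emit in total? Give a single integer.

pos=0: enter STRING mode
pos=0: emit STR "a" (now at pos=3)
pos=3: enter COMMENT mode (saw '/*')
exit COMMENT mode (now at pos=11)
pos=11: enter COMMENT mode (saw '/*')
exit COMMENT mode (now at pos=26)
pos=26: emit ID 'val' (now at pos=29)
pos=30: emit ID 'a' (now at pos=31)
pos=32: emit NUM '12' (now at pos=34)
pos=34: enter STRING mode
pos=34: emit STR "hi" (now at pos=38)
pos=38: enter STRING mode
pos=38: emit STR "a" (now at pos=41)
pos=41: emit ID 'z' (now at pos=42)
pos=43: emit ID 'n' (now at pos=44)
pos=45: enter COMMENT mode (saw '/*')
exit COMMENT mode (now at pos=60)
DONE. 8 tokens: [STR, ID, ID, NUM, STR, STR, ID, ID]

Answer: 8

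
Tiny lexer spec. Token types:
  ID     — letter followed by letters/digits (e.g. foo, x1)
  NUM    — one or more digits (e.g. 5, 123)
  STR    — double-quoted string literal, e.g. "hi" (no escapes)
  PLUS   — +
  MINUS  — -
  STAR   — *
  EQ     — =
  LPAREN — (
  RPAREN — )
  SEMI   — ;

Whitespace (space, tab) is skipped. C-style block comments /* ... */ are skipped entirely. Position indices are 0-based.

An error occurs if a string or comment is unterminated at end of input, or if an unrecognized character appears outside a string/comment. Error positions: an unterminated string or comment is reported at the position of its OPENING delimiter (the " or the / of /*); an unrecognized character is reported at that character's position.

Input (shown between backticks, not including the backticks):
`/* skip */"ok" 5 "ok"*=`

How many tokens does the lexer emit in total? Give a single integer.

Answer: 5

Derivation:
pos=0: enter COMMENT mode (saw '/*')
exit COMMENT mode (now at pos=10)
pos=10: enter STRING mode
pos=10: emit STR "ok" (now at pos=14)
pos=15: emit NUM '5' (now at pos=16)
pos=17: enter STRING mode
pos=17: emit STR "ok" (now at pos=21)
pos=21: emit STAR '*'
pos=22: emit EQ '='
DONE. 5 tokens: [STR, NUM, STR, STAR, EQ]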